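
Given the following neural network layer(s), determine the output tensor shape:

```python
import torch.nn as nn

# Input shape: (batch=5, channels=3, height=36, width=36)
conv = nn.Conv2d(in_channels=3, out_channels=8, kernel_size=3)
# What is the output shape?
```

Input: (5, 3, 36, 36) -> Output: (5, 8, 34, 34)

Answer: (5, 8, 34, 34)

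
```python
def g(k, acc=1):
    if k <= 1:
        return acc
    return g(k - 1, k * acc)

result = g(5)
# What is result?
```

Accumulator trace (n, acc): (5, 1) -> (4, 5) -> (3, 20) -> (2, 60) -> (1, 120) -> return 120

Answer: 120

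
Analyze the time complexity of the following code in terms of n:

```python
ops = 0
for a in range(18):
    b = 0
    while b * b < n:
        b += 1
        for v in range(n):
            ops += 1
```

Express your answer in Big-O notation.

Each loop level contributes: 1 × √n × n. Multiplying the contributions gives O(n√n).

Answer: O(n√n)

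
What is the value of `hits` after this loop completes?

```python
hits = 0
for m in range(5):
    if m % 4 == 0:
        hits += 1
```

Count numbers divisible by 4 in range(5)
`hits` takes the values: 0 → 1 → 2

Answer: 2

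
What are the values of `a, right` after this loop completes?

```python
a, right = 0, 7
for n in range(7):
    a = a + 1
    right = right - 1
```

a goes 0→7, right goes 7→0
`a, right` takes the values: (0, 7) → (1, 7) → (1, 6) → (2, 6) → (2, 5) → (3, 5) → (3, 4) → (4, 4) → (4, 3) → (5, 3) → (5, 2) → (6, 2) → (6, 1) → (7, 1) → (7, 0)

Answer: 7, 0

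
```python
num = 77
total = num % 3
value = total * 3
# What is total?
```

Trace:
`num = 77` → num = 77
`total = num % 3` → total = 2
`value = total * 3` → value = 6
So total = 2

Answer: 2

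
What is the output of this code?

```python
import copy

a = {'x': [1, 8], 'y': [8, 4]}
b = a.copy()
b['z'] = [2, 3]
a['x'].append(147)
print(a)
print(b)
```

Key concept: shallow copy of dict with mutable values.
Step by step:
`a = {'x': [1, 8], 'y': [8, 4]}` → a = {'x': [1, 8], 'y': [8, 4]}
`b = a.copy()` → b = {'x': [1, 8], 'y': [8, 4]}
`b['z'] = [2, 3]` → b = {'x': [1, 8], 'y': [8, 4], 'z': [2, 3]}
`a['x'].append(147)` → a = {'x': [1, 8, 147], 'y': [8, 4]}; b = {'x': [1, 8, 147], 'y': [8, 4], 'z': [2, 3]}
`print(a)` → prints {'x': [1, 8, 147], 'y': [8, 4]}
`print(b)` → prints {'x': [1, 8, 147], 'y': [8, 4], 'z': [2, 3]}

Answer:
{'x': [1, 8, 147], 'y': [8, 4]}
{'x': [1, 8, 147], 'y': [8, 4], 'z': [2, 3]}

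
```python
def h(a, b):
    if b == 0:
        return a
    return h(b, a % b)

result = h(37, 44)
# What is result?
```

h(37, 44) -> h(44, 37) -> h(37, 7) -> h(7, 2) -> h(2, 1) -> h(1, 0) -> 1

Answer: 1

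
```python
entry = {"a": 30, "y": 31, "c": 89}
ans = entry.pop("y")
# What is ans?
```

Trace:
`entry = {"a": 30, "y": 31, "c": 89}` → entry = {'a': 30, 'y': 31, 'c': 89}
`ans = entry.pop("y")` → entry = {'a': 30, 'c': 89}; ans = 31
So ans = 31

Answer: 31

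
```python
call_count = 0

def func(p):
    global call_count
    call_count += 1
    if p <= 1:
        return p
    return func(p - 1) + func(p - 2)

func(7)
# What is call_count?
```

Calls(p) = 1 + Calls(p-1) + Calls(p-2); Calls(0)=Calls(1)=1. For p=7 this gives 41.

Answer: 41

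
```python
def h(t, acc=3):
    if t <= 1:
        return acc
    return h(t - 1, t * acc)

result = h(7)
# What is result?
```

Accumulator trace (n, acc): (7, 3) -> (6, 21) -> (5, 126) -> (4, 630) -> (3, 2520) -> (2, 7560) -> (1, 15120) -> return 15120

Answer: 15120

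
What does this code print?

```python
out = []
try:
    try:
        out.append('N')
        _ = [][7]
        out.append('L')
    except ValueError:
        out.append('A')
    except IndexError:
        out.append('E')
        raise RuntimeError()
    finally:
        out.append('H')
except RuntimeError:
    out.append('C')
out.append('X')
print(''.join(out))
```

Execution trace: 'N' (inner try body) → 'E' (inner except IndexError) → 'H' (inner finally) → 'C' (outer except RuntimeError) → 'X' (after the try/except). Output: NEHCX

Answer: NEHCX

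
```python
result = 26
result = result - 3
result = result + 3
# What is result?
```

Trace:
`result = 26` → result = 26
`result = result - 3` → result = 23
`result = result + 3` → result = 26
So result = 26

Answer: 26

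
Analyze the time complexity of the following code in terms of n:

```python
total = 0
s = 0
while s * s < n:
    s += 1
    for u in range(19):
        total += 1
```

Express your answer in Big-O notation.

Each loop level contributes: √n × 1. Multiplying the contributions gives O(√n).

Answer: O(√n)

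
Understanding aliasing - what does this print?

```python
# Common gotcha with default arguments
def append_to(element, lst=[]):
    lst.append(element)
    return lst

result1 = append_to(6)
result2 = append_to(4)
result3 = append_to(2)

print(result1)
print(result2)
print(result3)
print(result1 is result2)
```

Key concept: mutable default argument gotcha.
Step by step:
`result1 = append_to(6)` → result1 = [6]
`result2 = append_to(4)` → result1 = [6, 4] (same object as result2); result2 = [6, 4] (same object as result1)
`result3 = append_to(2)` → result1 = [6, 4, 2] (same object as result2, result3); result2 = [6, 4, 2] (same object as result1, result3); result3 = [6, 4, 2] (same object as result1, result2)
`print(result1)` → prints [6, 4, 2]
`print(result2)` → prints [6, 4, 2]
`print(result3)` → prints [6, 4, 2]
`print(result1 is result2)` → prints True

Answer:
[6, 4, 2]
[6, 4, 2]
[6, 4, 2]
True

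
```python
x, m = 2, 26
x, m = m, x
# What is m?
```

Trace:
`x, m = 2, 26` → x = 2; m = 26
`x, m = m, x` → x = 26; m = 2
So m = 2

Answer: 2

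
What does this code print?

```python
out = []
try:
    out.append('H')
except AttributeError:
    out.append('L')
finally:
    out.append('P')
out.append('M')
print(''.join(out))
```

Execution trace: 'H' (try body, no exception) → 'P' (finally) → 'M' (after the try/except). Output: HPM

Answer: HPM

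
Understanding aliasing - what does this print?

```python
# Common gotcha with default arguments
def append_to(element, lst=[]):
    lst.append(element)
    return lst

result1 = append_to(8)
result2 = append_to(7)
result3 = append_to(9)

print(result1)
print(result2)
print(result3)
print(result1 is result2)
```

Key concept: mutable default argument gotcha.
Step by step:
`result1 = append_to(8)` → result1 = [8]
`result2 = append_to(7)` → result1 = [8, 7] (same object as result2); result2 = [8, 7] (same object as result1)
`result3 = append_to(9)` → result1 = [8, 7, 9] (same object as result2, result3); result2 = [8, 7, 9] (same object as result1, result3); result3 = [8, 7, 9] (same object as result1, result2)
`print(result1)` → prints [8, 7, 9]
`print(result2)` → prints [8, 7, 9]
`print(result3)` → prints [8, 7, 9]
`print(result1 is result2)` → prints True

Answer:
[8, 7, 9]
[8, 7, 9]
[8, 7, 9]
True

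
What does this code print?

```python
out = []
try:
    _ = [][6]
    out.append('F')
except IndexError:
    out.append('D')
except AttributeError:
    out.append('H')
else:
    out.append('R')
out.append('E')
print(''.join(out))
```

Execution trace: 'D' (except IndexError) → 'E' (after the try/except). Output: DE

Answer: DE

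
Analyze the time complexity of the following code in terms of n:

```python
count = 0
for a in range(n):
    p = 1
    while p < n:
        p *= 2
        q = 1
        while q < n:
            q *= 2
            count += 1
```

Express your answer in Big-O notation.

Each loop level contributes: n × log n × log n. Multiplying the contributions gives O(n log² n).

Answer: O(n log² n)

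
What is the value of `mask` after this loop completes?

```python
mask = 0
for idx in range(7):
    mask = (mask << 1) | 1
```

Build 7 consecutive 1-bits: 0b1111111
`mask` takes the values: 0 → 1 → 3 → 7 → 15 → 31 → 63 → 127

Answer: 127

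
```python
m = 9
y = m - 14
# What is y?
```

Trace:
`m = 9` → m = 9
`y = m - 14` → y = -5
So y = -5

Answer: -5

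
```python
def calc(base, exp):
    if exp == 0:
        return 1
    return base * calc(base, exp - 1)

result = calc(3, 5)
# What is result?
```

calc(3, 5) = 3 * 3 * 3 * 3 * 3 = 243

Answer: 243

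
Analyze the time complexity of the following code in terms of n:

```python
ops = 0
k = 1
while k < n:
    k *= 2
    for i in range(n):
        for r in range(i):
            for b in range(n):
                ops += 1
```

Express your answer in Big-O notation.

Each loop level contributes: log n × n × n × n. Multiplying the contributions gives O(n^3 log n).

Answer: O(n^3 log n)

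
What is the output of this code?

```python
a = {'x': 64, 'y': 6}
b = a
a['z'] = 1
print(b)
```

Key concept: dict aliasing.
Step by step:
`a = {'x': 64, 'y': 6}` → a = {'x': 64, 'y': 6}
`b = a` → b = {'x': 64, 'y': 6} (same object as a)
`a['z'] = 1` → a = {'x': 64, 'y': 6, 'z': 1} (same object as b); b = {'x': 64, 'y': 6, 'z': 1} (same object as a)
`print(b)` → prints {'x': 64, 'y': 6, 'z': 1}

Answer: {'x': 64, 'y': 6, 'z': 1}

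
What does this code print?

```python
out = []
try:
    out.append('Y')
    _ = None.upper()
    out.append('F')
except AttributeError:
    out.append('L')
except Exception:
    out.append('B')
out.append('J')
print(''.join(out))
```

Execution trace: 'Y' (try body) → 'L' (except AttributeError) → 'J' (after the try/except). Output: YLJ

Answer: YLJ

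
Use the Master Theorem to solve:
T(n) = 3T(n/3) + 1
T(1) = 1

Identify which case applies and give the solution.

a=3, b=3, f(n)=1. log_3(3) = 1. Since c=0 < 1, Case 1 applies: T(n) = Θ(n^log_b(a)) = O(n).

Answer: O(n) - Case 1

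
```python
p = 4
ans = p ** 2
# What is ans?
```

Trace:
`p = 4` → p = 4
`ans = p ** 2` → ans = 16
So ans = 16

Answer: 16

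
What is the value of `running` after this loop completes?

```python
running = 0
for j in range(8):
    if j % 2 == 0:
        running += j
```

Sum of even numbers 0 to 7
`running` takes the values: 0 → 2 → 6 → 12

Answer: 12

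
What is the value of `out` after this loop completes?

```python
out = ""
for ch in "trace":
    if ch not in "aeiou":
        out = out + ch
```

Remove vowels from 'trace'
`out` takes the values: "" → "t" → "tr" → "trc"

Answer: "trc"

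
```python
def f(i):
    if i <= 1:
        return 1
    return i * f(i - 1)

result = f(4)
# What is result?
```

f(4) = 4 * 3 * 2 * 1 = 24

Answer: 24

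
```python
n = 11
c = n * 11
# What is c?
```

Trace:
`n = 11` → n = 11
`c = n * 11` → c = 121
So c = 121

Answer: 121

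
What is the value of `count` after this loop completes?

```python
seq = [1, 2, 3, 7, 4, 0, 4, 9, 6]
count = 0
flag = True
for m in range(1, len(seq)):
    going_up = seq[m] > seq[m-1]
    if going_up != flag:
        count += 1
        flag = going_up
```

Count direction changes in [1, 2, 3, 7, 4, 0, 4, 9, 6]
`count` takes the values: 0 → 1 → 2 → 3

Answer: 3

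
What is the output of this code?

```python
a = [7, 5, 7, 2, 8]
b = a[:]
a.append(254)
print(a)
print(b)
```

Key concept: slice [:] creates copy.
Step by step:
`a = [7, 5, 7, 2, 8]` → a = [7, 5, 7, 2, 8]
`b = a[:]` → b = [7, 5, 7, 2, 8]
`a.append(254)` → a = [7, 5, 7, 2, 8, 254]
`print(a)` → prints [7, 5, 7, 2, 8, 254]
`print(b)` → prints [7, 5, 7, 2, 8]

Answer:
[7, 5, 7, 2, 8, 254]
[7, 5, 7, 2, 8]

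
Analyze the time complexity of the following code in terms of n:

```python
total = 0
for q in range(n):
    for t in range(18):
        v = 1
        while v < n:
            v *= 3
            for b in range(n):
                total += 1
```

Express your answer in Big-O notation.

Each loop level contributes: n × 1 × log n × n. Multiplying the contributions gives O(n^2 log n).

Answer: O(n^2 log n)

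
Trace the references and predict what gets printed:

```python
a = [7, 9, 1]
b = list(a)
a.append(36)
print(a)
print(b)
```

Key concept: list() constructor creates copy.
Step by step:
`a = [7, 9, 1]` → a = [7, 9, 1]
`b = list(a)` → b = [7, 9, 1]
`a.append(36)` → a = [7, 9, 1, 36]
`print(a)` → prints [7, 9, 1, 36]
`print(b)` → prints [7, 9, 1]

Answer:
[7, 9, 1, 36]
[7, 9, 1]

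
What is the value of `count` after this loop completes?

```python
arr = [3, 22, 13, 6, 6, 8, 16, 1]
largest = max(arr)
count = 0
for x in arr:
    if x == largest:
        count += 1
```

Count of max value 22 in [3, 22, 13, 6, 6, 8, 16, 1]
`count` takes the values: 0 → 1

Answer: 1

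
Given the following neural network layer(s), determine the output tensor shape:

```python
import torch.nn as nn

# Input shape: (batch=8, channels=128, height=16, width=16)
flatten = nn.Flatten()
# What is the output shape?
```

Input: (8, 128, 16, 16) -> Output: (8, 32768)

Answer: (8, 32768)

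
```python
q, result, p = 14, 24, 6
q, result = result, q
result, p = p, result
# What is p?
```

Trace:
`q, result, p = 14, 24, 6` → q = 14; result = 24; p = 6
`q, result = result, q` → q = 24; result = 14
`result, p = p, result` → result = 6; p = 14
So p = 14

Answer: 14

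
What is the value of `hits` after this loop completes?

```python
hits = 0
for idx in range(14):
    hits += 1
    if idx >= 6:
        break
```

Loop breaks when idx reaches 6, hits is 7
`hits` takes the values: 0 → 1 → 2 → 3 → 4 → 5 → 6 → 7

Answer: 7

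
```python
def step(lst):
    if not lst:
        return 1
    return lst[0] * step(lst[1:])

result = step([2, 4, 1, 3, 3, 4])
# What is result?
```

Product over [2, 4, 1, 3, 3, 4] = 2 * 4 * 1 * 3 * 3 * 4 = 288

Answer: 288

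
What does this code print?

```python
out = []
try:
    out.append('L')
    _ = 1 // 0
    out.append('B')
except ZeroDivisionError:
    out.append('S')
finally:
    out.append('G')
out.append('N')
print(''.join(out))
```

Execution trace: 'L' (try body) → 'S' (except ZeroDivisionError) → 'G' (finally) → 'N' (after the try/except). Output: LSGN

Answer: LSGN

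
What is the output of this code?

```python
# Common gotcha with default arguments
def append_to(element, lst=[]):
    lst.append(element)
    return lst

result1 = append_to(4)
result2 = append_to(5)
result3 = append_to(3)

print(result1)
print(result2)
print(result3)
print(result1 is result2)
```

Key concept: mutable default argument gotcha.
Step by step:
`result1 = append_to(4)` → result1 = [4]
`result2 = append_to(5)` → result1 = [4, 5] (same object as result2); result2 = [4, 5] (same object as result1)
`result3 = append_to(3)` → result1 = [4, 5, 3] (same object as result2, result3); result2 = [4, 5, 3] (same object as result1, result3); result3 = [4, 5, 3] (same object as result1, result2)
`print(result1)` → prints [4, 5, 3]
`print(result2)` → prints [4, 5, 3]
`print(result3)` → prints [4, 5, 3]
`print(result1 is result2)` → prints True

Answer:
[4, 5, 3]
[4, 5, 3]
[4, 5, 3]
True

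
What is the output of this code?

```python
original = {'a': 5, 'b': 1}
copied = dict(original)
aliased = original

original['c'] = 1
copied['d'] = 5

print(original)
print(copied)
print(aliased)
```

Key concept: dict() creates copy, assignment creates alias.
Step by step:
`original = {'a': 5, 'b': 1}` → original = {'a': 5, 'b': 1}
`copied = dict(original)` → copied = {'a': 5, 'b': 1}
`aliased = original` → aliased = {'a': 5, 'b': 1} (same object as original)
`original['c'] = 1` → original = {'a': 5, 'b': 1, 'c': 1} (same object as aliased); aliased = {'a': 5, 'b': 1, 'c': 1} (same object as original)
`copied['d'] = 5` → copied = {'a': 5, 'b': 1, 'd': 5}
`print(original)` → prints {'a': 5, 'b': 1, 'c': 1}
`print(copied)` → prints {'a': 5, 'b': 1, 'd': 5}
`print(aliased)` → prints {'a': 5, 'b': 1, 'c': 1}

Answer:
{'a': 5, 'b': 1, 'c': 1}
{'a': 5, 'b': 1, 'd': 5}
{'a': 5, 'b': 1, 'c': 1}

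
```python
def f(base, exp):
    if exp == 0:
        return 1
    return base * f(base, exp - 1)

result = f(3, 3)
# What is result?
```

f(3, 3) = 3 * 3 * 3 = 27

Answer: 27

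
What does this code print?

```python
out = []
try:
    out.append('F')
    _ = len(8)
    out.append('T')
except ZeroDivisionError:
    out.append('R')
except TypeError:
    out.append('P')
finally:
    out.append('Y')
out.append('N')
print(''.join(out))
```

Execution trace: 'F' (try body) → 'P' (except TypeError) → 'Y' (finally) → 'N' (after the try/except). Output: FPYN

Answer: FPYN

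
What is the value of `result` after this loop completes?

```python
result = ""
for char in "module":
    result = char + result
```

Reverse 'module'
`result` takes the values: "" → "m" → "om" → "dom" → "udom" → "ludom" → "eludom"

Answer: "eludom"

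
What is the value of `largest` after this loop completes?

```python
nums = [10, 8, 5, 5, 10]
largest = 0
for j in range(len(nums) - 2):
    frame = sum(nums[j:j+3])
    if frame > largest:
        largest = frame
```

Max sum of 3-element window in [10, 8, 5, 5, 10]
`largest` takes the values: 0 → 23

Answer: 23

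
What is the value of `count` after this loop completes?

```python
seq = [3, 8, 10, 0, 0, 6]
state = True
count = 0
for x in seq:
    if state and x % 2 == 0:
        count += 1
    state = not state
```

Count even values at even positions
`count` takes the values: 0 → 1 → 2

Answer: 2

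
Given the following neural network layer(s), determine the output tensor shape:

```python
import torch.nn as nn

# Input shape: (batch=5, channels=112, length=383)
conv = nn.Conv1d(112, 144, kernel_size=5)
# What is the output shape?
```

Input: (5, 112, 383) -> Output: (5, 144, 379)

Answer: (5, 144, 379)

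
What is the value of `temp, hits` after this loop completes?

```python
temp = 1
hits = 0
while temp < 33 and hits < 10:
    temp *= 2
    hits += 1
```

Double until >= 33 or 10 iterations
`temp, hits` takes the values: (1, 0) → (2, 0) → (2, 1) → (4, 1) → (4, 2) → (8, 2) → (8, 3) → (16, 3) → (16, 4) → (32, 4) → (32, 5) → (64, 5) → (64, 6)

Answer: 64, 6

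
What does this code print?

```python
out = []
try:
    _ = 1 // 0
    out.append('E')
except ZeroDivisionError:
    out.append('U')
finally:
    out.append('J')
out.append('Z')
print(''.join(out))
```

Execution trace: 'U' (except ZeroDivisionError) → 'J' (finally) → 'Z' (after the try/except). Output: UJZ

Answer: UJZ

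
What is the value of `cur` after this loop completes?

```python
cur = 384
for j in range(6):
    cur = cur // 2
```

Halve 6 times: 384 // 2^6 = 6
`cur` takes the values: 384 → 192 → 96 → 48 → 24 → 12 → 6

Answer: 6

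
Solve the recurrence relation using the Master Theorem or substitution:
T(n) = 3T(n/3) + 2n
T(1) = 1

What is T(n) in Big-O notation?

By Master Theorem: a=3, b=3, f(n)=2n. Since log_3(3) = 1 and f(n) = Θ(n^1), Case 2 applies. T(n) = O(n log n).

Answer: O(n log n)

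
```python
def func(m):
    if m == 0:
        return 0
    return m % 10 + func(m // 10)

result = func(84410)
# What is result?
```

Sum of digits of 84410: 0 + 1 + 4 + 4 + 8 = 17

Answer: 17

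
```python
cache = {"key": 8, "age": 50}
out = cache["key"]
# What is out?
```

Trace:
`cache = {"key": 8, "age": 50}` → cache = {'key': 8, 'age': 50}
`out = cache["key"]` → out = 8
So out = 8

Answer: 8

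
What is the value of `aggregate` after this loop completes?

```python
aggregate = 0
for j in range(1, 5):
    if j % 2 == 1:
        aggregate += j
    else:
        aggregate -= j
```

Add odd, subtract even
`aggregate` takes the values: 0 → 1 → -1 → 2 → -2

Answer: -2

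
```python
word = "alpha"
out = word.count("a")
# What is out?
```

Trace:
`word = "alpha"` → word = 'alpha'
`out = word.count("a")` → out = 2
So out = 2

Answer: 2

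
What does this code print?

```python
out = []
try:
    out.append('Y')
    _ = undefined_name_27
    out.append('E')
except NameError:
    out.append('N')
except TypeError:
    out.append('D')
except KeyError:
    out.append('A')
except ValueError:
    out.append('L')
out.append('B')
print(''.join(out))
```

Execution trace: 'Y' (try body) → 'N' (except NameError) → 'B' (after the try/except). Output: YNB

Answer: YNB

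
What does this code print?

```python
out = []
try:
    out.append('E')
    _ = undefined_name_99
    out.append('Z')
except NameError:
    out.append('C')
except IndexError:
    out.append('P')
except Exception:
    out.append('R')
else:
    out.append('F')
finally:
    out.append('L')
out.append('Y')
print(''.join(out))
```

Execution trace: 'E' (try body) → 'C' (except NameError) → 'L' (finally) → 'Y' (after the try/except). Output: ECLY

Answer: ECLY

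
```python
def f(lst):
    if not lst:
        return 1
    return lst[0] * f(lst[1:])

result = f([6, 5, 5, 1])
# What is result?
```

Product over [6, 5, 5, 1] = 6 * 5 * 5 * 1 = 150

Answer: 150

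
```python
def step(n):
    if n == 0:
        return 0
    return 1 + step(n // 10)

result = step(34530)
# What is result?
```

Count of digits of 34530: 5

Answer: 5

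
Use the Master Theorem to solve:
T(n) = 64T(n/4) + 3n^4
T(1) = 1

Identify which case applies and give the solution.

a=64, b=4, f(n)=3n^4. log_4(64) = 3. Since c=4 > 3 and the regularity condition holds (64(n/4)^4 = (64/4^4)n^4 with 64/4^4 < 1), Case 3 applies: T(n) = Θ(f(n)) = O(n^4).

Answer: O(n^4) - Case 3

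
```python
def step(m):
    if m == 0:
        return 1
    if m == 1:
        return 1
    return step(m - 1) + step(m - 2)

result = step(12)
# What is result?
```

Build up from base cases: step(0)=1, step(1)=1, step(2)=2, step(3)=3, step(4)=5, step(5)=8, step(6)=13, ..., step(12)=233

Answer: 233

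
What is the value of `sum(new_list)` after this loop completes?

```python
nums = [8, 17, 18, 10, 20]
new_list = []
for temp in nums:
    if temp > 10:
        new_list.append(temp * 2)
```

Sum of doubled values > 10
`new_list` takes the values: [] → [34] → [34, 36] → [34, 36, 40]
So `sum(new_list)` = 110

Answer: 110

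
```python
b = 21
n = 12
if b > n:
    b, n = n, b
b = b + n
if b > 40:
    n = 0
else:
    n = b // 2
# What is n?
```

Trace:
`b = 21` → b = 21
`n = 12` → n = 12
`if b > n: ...` → b > n is True → b = 12; n = 21
`b = b + n` → b = 33
`if b > 40: ...` → b > 40 is False, take else branch → n = 16
So n = 16

Answer: 16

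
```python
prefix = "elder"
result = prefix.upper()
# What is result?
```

Trace:
`prefix = "elder"` → prefix = 'elder'
`result = prefix.upper()` → result = 'ELDER'
So result = 'ELDER'

Answer: 'ELDER'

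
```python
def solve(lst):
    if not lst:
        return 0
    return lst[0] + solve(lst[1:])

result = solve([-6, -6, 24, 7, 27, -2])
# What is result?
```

(-6) + (-6) + 24 + 7 + 27 + (-2) + 0 = 44

Answer: 44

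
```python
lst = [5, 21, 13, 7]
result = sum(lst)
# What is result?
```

Trace:
`lst = [5, 21, 13, 7]` → lst = [5, 21, 13, 7]
`result = sum(lst)` → result = 46
So result = 46

Answer: 46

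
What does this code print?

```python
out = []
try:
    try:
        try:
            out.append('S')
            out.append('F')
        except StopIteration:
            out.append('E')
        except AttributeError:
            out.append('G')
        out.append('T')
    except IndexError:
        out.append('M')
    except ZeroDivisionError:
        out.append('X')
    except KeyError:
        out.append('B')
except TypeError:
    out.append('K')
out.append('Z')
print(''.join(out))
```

Execution trace: 'S' (inner try body) → 'F' (inner try body, no exception) → 'T' (try body, no exception) → 'Z' (after the try/except). Output: SFTZ

Answer: SFTZ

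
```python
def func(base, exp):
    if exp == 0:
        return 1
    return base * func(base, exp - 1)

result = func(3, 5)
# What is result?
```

func(3, 5) = 3 * 3 * 3 * 3 * 3 = 243

Answer: 243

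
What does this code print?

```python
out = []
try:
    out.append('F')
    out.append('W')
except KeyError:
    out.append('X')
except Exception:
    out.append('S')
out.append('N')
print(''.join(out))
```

Execution trace: 'F' (try body) → 'W' (try body, no exception) → 'N' (after the try/except). Output: FWN

Answer: FWN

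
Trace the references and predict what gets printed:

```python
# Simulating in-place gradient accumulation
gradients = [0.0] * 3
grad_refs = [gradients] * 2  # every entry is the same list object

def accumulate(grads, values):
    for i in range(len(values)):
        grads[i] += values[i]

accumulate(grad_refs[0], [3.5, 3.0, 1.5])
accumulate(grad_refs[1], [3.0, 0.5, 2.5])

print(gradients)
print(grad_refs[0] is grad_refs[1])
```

Key concept: gradient accumulation aliasing.
Step by step:
`gradients = [0.0] * 3` → gradients = [0.0, 0.0, 0.0]
`grad_refs = [gradients] * 2` → grad_refs = [[0.0, 0.0, 0.0], [0.0, 0.0, 0.0]]
`accumulate(grad_refs[0], [3.5, 3.0, 1.5])` → gradients = [3.5, 3.0, 1.5]; grad_refs = [[3.5, 3.0, 1.5], [3.5, 3.0, 1.5]]
`accumulate(grad_refs[1], [3.0, 0.5, 2.5])` → gradients = [6.5, 3.5, 4.0]; grad_refs = [[6.5, 3.5, 4.0], [6.5, 3.5, 4.0]]
`print(gradients)` → prints [6.5, 3.5, 4.0]
`print(grad_refs[0] is grad_refs[1])` → prints True

Answer:
[6.5, 3.5, 4.0]
True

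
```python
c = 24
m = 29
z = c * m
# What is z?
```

Trace:
`c = 24` → c = 24
`m = 29` → m = 29
`z = c * m` → z = 696
So z = 696

Answer: 696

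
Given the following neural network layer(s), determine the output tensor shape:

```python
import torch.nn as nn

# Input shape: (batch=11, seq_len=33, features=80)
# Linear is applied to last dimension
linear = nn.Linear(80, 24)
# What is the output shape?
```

Input: (11, 33, 80) -> Output: (11, 33, 24)

Answer: (11, 33, 24)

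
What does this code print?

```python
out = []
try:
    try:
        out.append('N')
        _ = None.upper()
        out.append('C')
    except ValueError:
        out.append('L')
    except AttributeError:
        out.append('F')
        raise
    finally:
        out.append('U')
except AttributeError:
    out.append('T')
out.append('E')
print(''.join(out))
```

Execution trace: 'N' (try body) → 'F' (except AttributeError) → 'U' (finally) → 'T' (outer except AttributeError) → 'E' (after the try/except). Output: NFUTE

Answer: NFUTE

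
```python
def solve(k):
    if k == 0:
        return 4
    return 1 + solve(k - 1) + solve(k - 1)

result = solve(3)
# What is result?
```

solve(k) = 1 + 2·solve(k-1), solve(0)=4. Closed form: (4+1)·2^3 - 1 = 39.

Answer: 39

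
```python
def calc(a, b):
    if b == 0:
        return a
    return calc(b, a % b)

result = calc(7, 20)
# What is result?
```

calc(7, 20) -> calc(20, 7) -> calc(7, 6) -> calc(6, 1) -> calc(1, 0) -> 1

Answer: 1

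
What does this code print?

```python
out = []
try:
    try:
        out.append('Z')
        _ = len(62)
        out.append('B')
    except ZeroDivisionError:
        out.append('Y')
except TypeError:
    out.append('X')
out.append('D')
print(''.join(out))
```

Execution trace: 'Z' (try body) → 'X' (outer except TypeError) → 'D' (after the try/except). Output: ZXD

Answer: ZXD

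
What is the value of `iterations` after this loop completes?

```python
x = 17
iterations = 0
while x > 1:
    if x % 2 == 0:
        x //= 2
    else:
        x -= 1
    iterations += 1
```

Steps to reduce 17 to 1
`iterations` takes the values: 0 → 1 → 2 → 3 → 4 → 5

Answer: 5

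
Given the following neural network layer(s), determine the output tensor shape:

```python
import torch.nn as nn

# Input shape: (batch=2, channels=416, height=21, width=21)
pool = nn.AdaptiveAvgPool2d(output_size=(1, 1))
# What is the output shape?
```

Input: (2, 416, 21, 21) -> Output: (2, 416, 1, 1)

Answer: (2, 416, 1, 1)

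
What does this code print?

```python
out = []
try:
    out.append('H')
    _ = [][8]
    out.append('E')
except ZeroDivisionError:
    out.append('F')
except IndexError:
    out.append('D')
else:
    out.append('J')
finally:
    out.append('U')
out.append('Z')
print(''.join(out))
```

Execution trace: 'H' (try body) → 'D' (except IndexError) → 'U' (finally) → 'Z' (after the try/except). Output: HDUZ

Answer: HDUZ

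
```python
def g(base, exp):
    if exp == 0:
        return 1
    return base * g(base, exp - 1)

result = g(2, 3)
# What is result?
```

g(2, 3) = 2 * 2 * 2 = 8

Answer: 8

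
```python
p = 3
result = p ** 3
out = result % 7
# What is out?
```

Trace:
`p = 3` → p = 3
`result = p ** 3` → result = 27
`out = result % 7` → out = 6
So out = 6

Answer: 6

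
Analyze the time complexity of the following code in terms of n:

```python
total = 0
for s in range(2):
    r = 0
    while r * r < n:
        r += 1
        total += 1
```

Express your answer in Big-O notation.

Each loop level contributes: 1 × √n. Multiplying the contributions gives O(√n).

Answer: O(√n)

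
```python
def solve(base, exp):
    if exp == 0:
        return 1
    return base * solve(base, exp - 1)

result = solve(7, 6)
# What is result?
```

solve(7, 6) = 7 * 7 * 7 * 7 * 7 * 7 = 117649

Answer: 117649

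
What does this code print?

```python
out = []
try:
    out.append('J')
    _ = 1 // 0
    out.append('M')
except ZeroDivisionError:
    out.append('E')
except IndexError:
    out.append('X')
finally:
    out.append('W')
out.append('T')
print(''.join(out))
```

Execution trace: 'J' (try body) → 'E' (except ZeroDivisionError) → 'W' (finally) → 'T' (after the try/except). Output: JEWT

Answer: JEWT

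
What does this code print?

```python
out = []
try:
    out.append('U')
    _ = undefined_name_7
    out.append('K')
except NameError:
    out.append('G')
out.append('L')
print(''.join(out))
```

Execution trace: 'U' (try body) → 'G' (except NameError) → 'L' (after the try/except). Output: UGL

Answer: UGL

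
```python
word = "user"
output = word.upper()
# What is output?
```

Trace:
`word = "user"` → word = 'user'
`output = word.upper()` → output = 'USER'
So output = 'USER'

Answer: 'USER'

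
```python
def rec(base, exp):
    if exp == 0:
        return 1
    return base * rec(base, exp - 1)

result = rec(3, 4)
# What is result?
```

rec(3, 4) = 3 * 3 * 3 * 3 = 81

Answer: 81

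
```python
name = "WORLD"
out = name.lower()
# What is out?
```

Trace:
`name = "WORLD"` → name = 'WORLD'
`out = name.lower()` → out = 'world'
So out = 'world'

Answer: 'world'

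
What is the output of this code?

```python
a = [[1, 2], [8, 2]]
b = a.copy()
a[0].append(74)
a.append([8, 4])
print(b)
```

Key concept: shallow copy with nested lists.
Step by step:
`a = [[1, 2], [8, 2]]` → a = [[1, 2], [8, 2]]
`b = a.copy()` → b = [[1, 2], [8, 2]]
`a[0].append(74)` → a = [[1, 2, 74], [8, 2]]; b = [[1, 2, 74], [8, 2]]
`a.append([8, 4])` → a = [[1, 2, 74], [8, 2], [8, 4]]
`print(b)` → prints [[1, 2, 74], [8, 2]]

Answer: [[1, 2, 74], [8, 2]]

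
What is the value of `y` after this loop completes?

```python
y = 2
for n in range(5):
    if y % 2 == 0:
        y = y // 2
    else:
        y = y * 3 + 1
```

Collatz-style transformation from 2
`y` takes the values: 2 → 1 → 4 → 2 → 1 → 4

Answer: 4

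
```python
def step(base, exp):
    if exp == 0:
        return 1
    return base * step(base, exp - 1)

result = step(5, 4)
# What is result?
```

step(5, 4) = 5 * 5 * 5 * 5 = 625

Answer: 625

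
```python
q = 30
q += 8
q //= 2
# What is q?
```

Trace:
`q = 30` → q = 30
`q += 8` → q = 38
`q //= 2` → q = 19
So q = 19

Answer: 19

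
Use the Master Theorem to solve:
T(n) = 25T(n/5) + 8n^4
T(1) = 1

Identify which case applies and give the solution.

a=25, b=5, f(n)=8n^4. log_5(25) = 2. Since c=4 > 2 and the regularity condition holds (25(n/5)^4 = (25/5^4)n^4 with 25/5^4 < 1), Case 3 applies: T(n) = Θ(f(n)) = O(n^4).

Answer: O(n^4) - Case 3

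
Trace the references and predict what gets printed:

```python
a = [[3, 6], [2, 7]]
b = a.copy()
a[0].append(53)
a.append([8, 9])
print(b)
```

Key concept: shallow copy with nested lists.
Step by step:
`a = [[3, 6], [2, 7]]` → a = [[3, 6], [2, 7]]
`b = a.copy()` → b = [[3, 6], [2, 7]]
`a[0].append(53)` → a = [[3, 6, 53], [2, 7]]; b = [[3, 6, 53], [2, 7]]
`a.append([8, 9])` → a = [[3, 6, 53], [2, 7], [8, 9]]
`print(b)` → prints [[3, 6, 53], [2, 7]]

Answer: [[3, 6, 53], [2, 7]]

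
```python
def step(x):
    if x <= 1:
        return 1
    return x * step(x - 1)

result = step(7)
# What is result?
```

step(7) = 7 * 6 * 5 * 4 * 3 * 2 * 1 = 5040

Answer: 5040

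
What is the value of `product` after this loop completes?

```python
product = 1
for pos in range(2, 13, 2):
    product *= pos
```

Product of even numbers 2 to 12
`product` takes the values: 1 → 2 → 8 → 48 → 384 → 3840 → 46080

Answer: 46080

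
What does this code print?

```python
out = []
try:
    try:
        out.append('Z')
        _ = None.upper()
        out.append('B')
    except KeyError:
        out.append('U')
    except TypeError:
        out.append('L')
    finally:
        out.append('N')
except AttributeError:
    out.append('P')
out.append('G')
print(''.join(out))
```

Execution trace: 'Z' (inner try body) → 'N' (inner finally) → 'P' (outer except AttributeError) → 'G' (after the try/except). Output: ZNPG

Answer: ZNPG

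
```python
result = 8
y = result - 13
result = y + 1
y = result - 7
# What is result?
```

Trace:
`result = 8` → result = 8
`y = result - 13` → y = -5
`result = y + 1` → result = -4
`y = result - 7` → y = -11
So result = -4

Answer: -4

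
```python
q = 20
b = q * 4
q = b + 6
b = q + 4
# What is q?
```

Trace:
`q = 20` → q = 20
`b = q * 4` → b = 80
`q = b + 6` → q = 86
`b = q + 4` → b = 90
So q = 86

Answer: 86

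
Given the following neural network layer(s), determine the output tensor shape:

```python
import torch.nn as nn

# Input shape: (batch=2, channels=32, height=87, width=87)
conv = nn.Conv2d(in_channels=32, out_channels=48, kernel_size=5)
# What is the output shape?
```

Input: (2, 32, 87, 87) -> Output: (2, 48, 83, 83)

Answer: (2, 48, 83, 83)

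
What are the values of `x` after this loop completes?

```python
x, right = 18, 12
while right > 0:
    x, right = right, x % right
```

GCD of 18 and 12
`x` takes the values: 18 → 12 → 6

Answer: 6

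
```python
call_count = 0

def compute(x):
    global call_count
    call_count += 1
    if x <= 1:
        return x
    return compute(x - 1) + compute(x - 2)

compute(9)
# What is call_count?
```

Calls(x) = 1 + Calls(x-1) + Calls(x-2); Calls(0)=Calls(1)=1. For x=9 this gives 109.

Answer: 109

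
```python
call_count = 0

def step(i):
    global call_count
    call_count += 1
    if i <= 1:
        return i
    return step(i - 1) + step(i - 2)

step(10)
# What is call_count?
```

Calls(i) = 1 + Calls(i-1) + Calls(i-2); Calls(0)=Calls(1)=1. For i=10 this gives 177.

Answer: 177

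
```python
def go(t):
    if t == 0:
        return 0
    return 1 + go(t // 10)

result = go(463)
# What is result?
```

Count of digits of 463: 3

Answer: 3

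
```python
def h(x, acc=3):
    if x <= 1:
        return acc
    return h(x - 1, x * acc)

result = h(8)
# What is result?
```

Accumulator trace (n, acc): (8, 3) -> (7, 24) -> (6, 168) -> (5, 1008) -> (4, 5040) -> (3, 20160) -> (2, 60480) -> (1, 120960) -> return 120960

Answer: 120960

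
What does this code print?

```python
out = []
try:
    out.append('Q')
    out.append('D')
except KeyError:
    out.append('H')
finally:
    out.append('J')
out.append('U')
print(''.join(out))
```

Execution trace: 'Q' (try body) → 'D' (try body, no exception) → 'J' (finally) → 'U' (after the try/except). Output: QDJU

Answer: QDJU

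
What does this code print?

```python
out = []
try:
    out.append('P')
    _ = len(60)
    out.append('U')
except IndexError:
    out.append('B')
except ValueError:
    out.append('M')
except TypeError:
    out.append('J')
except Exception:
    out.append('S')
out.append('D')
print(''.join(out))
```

Execution trace: 'P' (try body) → 'J' (except TypeError) → 'D' (after the try/except). Output: PJD

Answer: PJD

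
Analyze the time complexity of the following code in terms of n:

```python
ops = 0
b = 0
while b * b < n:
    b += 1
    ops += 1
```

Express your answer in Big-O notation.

Each loop level contributes: √n. Multiplying the contributions gives O(√n).

Answer: O(√n)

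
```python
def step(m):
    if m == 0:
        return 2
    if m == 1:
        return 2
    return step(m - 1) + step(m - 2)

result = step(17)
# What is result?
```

Build up from base cases: step(0)=2, step(1)=2, step(2)=4, step(3)=6, step(4)=10, step(5)=16, step(6)=26, ..., step(17)=5168

Answer: 5168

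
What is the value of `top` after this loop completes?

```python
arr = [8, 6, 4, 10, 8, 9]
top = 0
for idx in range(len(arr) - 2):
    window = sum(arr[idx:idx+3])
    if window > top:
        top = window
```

Max sum of 3-element window in [8, 6, 4, 10, 8, 9]
`top` takes the values: 0 → 18 → 20 → 22 → 27

Answer: 27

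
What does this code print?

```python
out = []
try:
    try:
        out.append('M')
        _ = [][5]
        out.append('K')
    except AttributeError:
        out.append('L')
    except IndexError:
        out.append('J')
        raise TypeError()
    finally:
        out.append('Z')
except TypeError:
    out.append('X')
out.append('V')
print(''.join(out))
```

Execution trace: 'M' (inner try body) → 'J' (inner except IndexError) → 'Z' (inner finally) → 'X' (outer except TypeError) → 'V' (after the try/except). Output: MJZXV

Answer: MJZXV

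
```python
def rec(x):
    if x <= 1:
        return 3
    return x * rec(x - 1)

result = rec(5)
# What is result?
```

rec(5) = 5 * 4 * 3 * 2 * 3 = 360

Answer: 360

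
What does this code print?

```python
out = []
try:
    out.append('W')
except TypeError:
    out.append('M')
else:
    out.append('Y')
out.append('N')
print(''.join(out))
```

Execution trace: 'W' (try body, no exception) → 'Y' (else) → 'N' (after the try/except). Output: WYN

Answer: WYN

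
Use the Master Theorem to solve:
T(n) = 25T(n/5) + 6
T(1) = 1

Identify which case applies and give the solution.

a=25, b=5, f(n)=6. log_5(25) = 2. Since c=0 < 2, Case 1 applies: T(n) = Θ(n^log_b(a)) = O(n^2).

Answer: O(n^2) - Case 1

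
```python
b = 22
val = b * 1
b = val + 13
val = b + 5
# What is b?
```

Trace:
`b = 22` → b = 22
`val = b * 1` → val = 22
`b = val + 13` → b = 35
`val = b + 5` → val = 40
So b = 35

Answer: 35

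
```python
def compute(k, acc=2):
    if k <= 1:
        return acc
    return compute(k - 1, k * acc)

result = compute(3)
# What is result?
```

Accumulator trace (n, acc): (3, 2) -> (2, 6) -> (1, 12) -> return 12

Answer: 12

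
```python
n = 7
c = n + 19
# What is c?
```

Trace:
`n = 7` → n = 7
`c = n + 19` → c = 26
So c = 26

Answer: 26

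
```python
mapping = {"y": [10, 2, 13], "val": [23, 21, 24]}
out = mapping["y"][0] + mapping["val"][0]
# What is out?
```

Trace:
`mapping = {"y": [10, 2, 13], "val": [23, 21, 24]}` → mapping = {'y': [10, 2, 13], 'val': [23, 21, 24]}
`out = mapping["y"][0] + mapping["val"][0]` → out = 33
So out = 33

Answer: 33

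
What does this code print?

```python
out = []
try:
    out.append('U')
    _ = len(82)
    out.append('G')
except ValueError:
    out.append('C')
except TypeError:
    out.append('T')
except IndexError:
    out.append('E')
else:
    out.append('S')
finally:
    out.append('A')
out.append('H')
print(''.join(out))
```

Execution trace: 'U' (try body) → 'T' (except TypeError) → 'A' (finally) → 'H' (after the try/except). Output: UTAH

Answer: UTAH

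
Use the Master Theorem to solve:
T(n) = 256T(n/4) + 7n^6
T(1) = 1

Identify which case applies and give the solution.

a=256, b=4, f(n)=7n^6. log_4(256) = 4. Since c=6 > 4 and the regularity condition holds (256(n/4)^6 = (256/4^6)n^6 with 256/4^6 < 1), Case 3 applies: T(n) = Θ(f(n)) = O(n^6).

Answer: O(n^6) - Case 3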